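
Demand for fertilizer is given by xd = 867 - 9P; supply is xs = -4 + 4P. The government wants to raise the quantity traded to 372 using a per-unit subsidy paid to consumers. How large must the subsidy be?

Required subsidy s = 39 per unit

At x = 372, invert demand for the buyer price: Pb = (867 − 372)/9 = 55; invert supply for the seller price: Ps = (372 − (-4))/4 = 94.
The subsidy must fill the gap: s = Ps − Pb = 94 − 55 = 39.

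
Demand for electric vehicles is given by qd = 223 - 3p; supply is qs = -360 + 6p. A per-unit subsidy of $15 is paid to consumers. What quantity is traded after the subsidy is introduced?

q' = 176/3

Pre-subsidy: 223 - 3p = -360 + 6p gives p* = 583/9, q* = 86/3.
With the rebate, buyers effectively pay pb = ps − 15, where ps is the price sellers receive.
Demand in terms of ps becomes qd = 223 − 3(ps − 15) = 268 - 3ps. Setting this equal to supply: 268 - 3ps = -360 + 6ps, so ps = 628/9.
Buyers pay pb = 628/9 − 15 = 493/9; q' = -360 + 6·(628/9) = 176/3.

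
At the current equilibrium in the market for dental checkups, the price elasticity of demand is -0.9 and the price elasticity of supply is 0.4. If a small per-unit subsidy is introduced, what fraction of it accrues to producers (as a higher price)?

Producer share = 9/13

For a small subsidy around the equilibrium, the benefit split depends on the relative slopes, which at a point are proportional to the elasticities.
Buyer share = εs/(εs + |εd|) = 0.4/(0.4 + 0.9) = 4/13; seller share = |εd|/(εs + |εd|) = 9/13.
So producers capture 9/13 of the subsidy.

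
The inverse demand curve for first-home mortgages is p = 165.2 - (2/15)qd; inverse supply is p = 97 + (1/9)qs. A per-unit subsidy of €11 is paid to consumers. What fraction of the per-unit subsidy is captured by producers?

Pre-subsidy: 165.2 - (2/15)q = 97 + (1/9)q gives q* = 279 and p* = 128.
With the rebate, buyers effectively pay pb = ps − 11, where ps is the price sellers receive.
On the curves, pb = 165.2 - (2/15)q and ps = 97 + (1/9)q; the wedge ps − pb = 11 gives 97 + (1/9)q − (165.2 - (2/15)q) = 11, so q' = 324.
Then pb = 165.2 − (2/15)·324 = 122 and ps = 97 + (1/9)·324 = 133.
Buyers' price falls by p* − pb = 128 − 122 = 6; sellers' price rises by ps − p* = 133 − 128 = 5.
So producers capture 5/11 = 5/11 of each unit of subsidy.

Producer share = 5/11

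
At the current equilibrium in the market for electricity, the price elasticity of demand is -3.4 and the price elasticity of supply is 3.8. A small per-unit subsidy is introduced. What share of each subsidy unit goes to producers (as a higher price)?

Producer share = 17/36

For a small subsidy around the equilibrium, the benefit split depends on the relative slopes, which at a point are proportional to the elasticities.
Buyer share = εs/(εs + |εd|) = 3.8/(3.8 + 3.4) = 19/36; seller share = |εd|/(εs + |εd|) = 17/36.
So producers capture 17/36 of the subsidy.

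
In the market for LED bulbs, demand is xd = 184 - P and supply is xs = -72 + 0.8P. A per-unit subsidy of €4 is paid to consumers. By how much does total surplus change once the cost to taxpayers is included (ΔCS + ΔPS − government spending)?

Net change in total surplus = -32/9

Pre-subsidy: 184 - P = -72 + 0.8P gives P* = 1280/9, x* = 376/9.
With the rebate, buyers effectively pay Pb = Ps − 4, where Ps is the price sellers receive.
Demand in terms of Ps becomes xd = 184 − 1(Ps − 4) = 188 - Ps. Setting this equal to supply: 188 - Ps = -72 + 0.8Ps, so Ps = 1300/9.
Buyers pay Pb = 1300/9 − 4 = 1264/9; x' = -72 + 0.8·(1300/9) = 392/9.
ΔCS = ½(376/9 + 392/9)(1280/9 − 1264/9) = 2048/27; ΔPS = ½(376/9 + 392/9)(1300/9 − 1280/9) = 2560/27.
Government spending = 4 × 392/9 = 1568/9.
Net change = 2048/27 + 2560/27 − 1568/9 = -32/9. The loss equals the DWL triangle ½·4·16/9.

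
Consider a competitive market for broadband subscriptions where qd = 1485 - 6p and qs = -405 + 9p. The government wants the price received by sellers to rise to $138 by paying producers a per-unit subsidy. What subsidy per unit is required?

At a seller price of 138, quantity supplied is -405 + 9·138 = 837.
Buyers absorb 837 only when they pay pb with 1485 − 6·pb = 837, i.e. pb = 108.
s = ps − pb = 138 − 108 = 30.

Required subsidy s = $30 per unit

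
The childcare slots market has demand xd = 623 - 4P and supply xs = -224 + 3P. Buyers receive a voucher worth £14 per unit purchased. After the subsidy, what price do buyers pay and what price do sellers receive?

Buyers pay £115; sellers receive £129

Pre-subsidy: 623 - 4P = -224 + 3P gives P* = 121, x* = 139.
With the rebate, buyers effectively pay Pb = Ps − 14, where Ps is the price sellers receive.
Demand in terms of Ps becomes xd = 623 − 4(Ps − 14) = 679 - 4Ps. Setting this equal to supply: 679 - 4Ps = -224 + 3Ps, so Ps = 129.
Buyers pay Pb = 129 − 14 = 115; x' = -224 + 3·129 = 163.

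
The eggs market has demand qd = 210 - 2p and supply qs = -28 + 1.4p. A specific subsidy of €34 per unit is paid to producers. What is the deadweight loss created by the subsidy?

Pre-subsidy: 210 - 2p = -28 + 1.4p gives p* = 70, q* = 70.
With the subsidy, sellers receive ps = pb + 34 for each unit, where pb is the price buyers pay.
Supply in terms of pb becomes qs = -28 + 1.4(pb + 34) = 19.6 + 1.4pb. Setting this equal to demand: 210 - 2pb = 19.6 + 1.4pb, so pb = 56.
Sellers receive ps = 56 + 34 = 90; q' = 210 − 2·56 = 98.
The subsidy expands output by 98 − 70 = 28 past the efficient level; on those units the gap between marginal cost and willingness to pay runs from 0 up to 34.
DWL = ½ × 34 × 28 = 476.

Deadweight loss = €476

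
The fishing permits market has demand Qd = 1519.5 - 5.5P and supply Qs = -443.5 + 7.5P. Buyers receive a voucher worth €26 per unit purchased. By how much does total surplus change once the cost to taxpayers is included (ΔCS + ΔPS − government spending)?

Pre-subsidy: 1519.5 - 5.5P = -443.5 + 7.5P gives P* = 151, Q* = 689.
With the rebate, buyers effectively pay Pb = Ps − 26, where Ps is the price sellers receive.
Demand in terms of Ps becomes Qd = 1519.5 − 5.5(Ps − 26) = 1662.5 - 5.5Ps. Setting this equal to supply: 1662.5 - 5.5Ps = -443.5 + 7.5Ps, so Ps = 162.
Buyers pay Pb = 162 − 26 = 136; Q' = -443.5 + 7.5·162 = 771.5.
ΔCS = ½(689 + 771.5)(151 − 136) = 10953.75; ΔPS = ½(689 + 771.5)(162 − 151) = 8032.75.
Government spending = 26 × 771.5 = 20059.
Net change = 10953.75 + 8032.75 − 20059 = -1072.5. The loss equals the DWL triangle ½·26·82.5.

Net change in total surplus = -€1072.5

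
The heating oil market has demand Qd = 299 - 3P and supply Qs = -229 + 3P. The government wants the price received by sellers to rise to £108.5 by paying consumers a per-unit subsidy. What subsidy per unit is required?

Required subsidy s = £41 per unit

At a seller price of 108.5, quantity supplied is -229 + 3·108.5 = 96.5.
Buyers absorb 96.5 only when they pay Pb with 299 − 3·Pb = 96.5, i.e. Pb = 67.5.
s = Ps − Pb = 108.5 − 67.5 = 41.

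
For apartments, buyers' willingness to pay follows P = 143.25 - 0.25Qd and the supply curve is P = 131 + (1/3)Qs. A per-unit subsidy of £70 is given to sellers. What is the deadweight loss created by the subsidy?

Deadweight loss = £4200

Pre-subsidy: 143.25 - 0.25Q = 131 + (1/3)Q gives Q* = 21 and P* = 138.
With the subsidy, sellers receive Ps = Pb + 70 for each unit, where Pb is the price buyers pay.
On the curves, Pb = 143.25 - 0.25Q and Ps = 131 + (1/3)Q; the wedge Ps − Pb = 70 gives 131 + (1/3)Q − (143.25 - 0.25Q) = 70, so Q' = 141.
Then Pb = 143.25 − 0.25·141 = 108 and Ps = 131 + (1/3)·141 = 178.
The subsidy expands output by 141 − 21 = 120 past the efficient level; on those units the gap between marginal cost and willingness to pay runs from 0 up to 70.
DWL = ½ × 70 × 120 = 4200.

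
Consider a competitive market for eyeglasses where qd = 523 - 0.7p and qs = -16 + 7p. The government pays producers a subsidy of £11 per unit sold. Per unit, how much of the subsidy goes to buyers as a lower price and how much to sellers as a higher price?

Pre-subsidy: 523 - 0.7p = -16 + 7p gives p* = 70, q* = 474.
With the subsidy, sellers receive ps = pb + 11 for each unit, where pb is the price buyers pay.
Supply in terms of pb becomes qs = -16 + 7(pb + 11) = 61 + 7pb. Setting this equal to demand: 523 - 0.7pb = 61 + 7pb, so pb = 60.
Sellers receive ps = 60 + 11 = 71; q' = 523 − 0.7·60 = 481.
Buyers' price falls by p* − pb = 70 − 60 = 10; sellers' price rises by ps − p* = 71 − 70 = 1.

Buyers gain £10 per unit; sellers gain £1 per unit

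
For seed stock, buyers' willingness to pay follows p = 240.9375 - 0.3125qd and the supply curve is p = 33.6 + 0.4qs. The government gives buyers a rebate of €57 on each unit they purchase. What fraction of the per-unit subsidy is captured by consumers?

Pre-subsidy: 240.9375 - 0.3125q = 33.6 + 0.4q gives q* = 291 and p* = 150.
With the rebate, buyers effectively pay pb = ps − 57, where ps is the price sellers receive.
On the curves, pb = 240.9375 - 0.3125q and ps = 33.6 + 0.4q; the wedge ps − pb = 57 gives 33.6 + 0.4q − (240.9375 - 0.3125q) = 57, so q' = 371.
Then pb = 240.9375 − 0.3125·371 = 125 and ps = 33.6 + 0.4·371 = 182.
Buyers' price falls by p* − pb = 150 − 125 = 25; sellers' price rises by ps − p* = 182 − 150 = 32.
So consumers capture 25/57 = 25/57 of each unit of subsidy.

Consumer share = 25/57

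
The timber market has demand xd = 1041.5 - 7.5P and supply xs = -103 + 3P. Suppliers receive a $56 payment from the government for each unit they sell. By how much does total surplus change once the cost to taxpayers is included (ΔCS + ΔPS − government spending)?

Net change in total surplus = -$3360

Pre-subsidy: 1041.5 - 7.5P = -103 + 3P gives P* = 109, x* = 224.
With the subsidy, sellers receive Ps = Pb + 56 for each unit, where Pb is the price buyers pay.
Supply in terms of Pb becomes xs = -103 + 3(Pb + 56) = 65 + 3Pb. Setting this equal to demand: 1041.5 - 7.5Pb = 65 + 3Pb, so Pb = 93.
Sellers receive Ps = 93 + 56 = 149; x' = 1041.5 − 7.5·93 = 344.
ΔCS = ½(224 + 344)(109 − 93) = 4544; ΔPS = ½(224 + 344)(149 − 109) = 11360.
Government spending = 56 × 344 = 19264.
Net change = 4544 + 11360 − 19264 = -3360. The loss equals the DWL triangle ½·56·120.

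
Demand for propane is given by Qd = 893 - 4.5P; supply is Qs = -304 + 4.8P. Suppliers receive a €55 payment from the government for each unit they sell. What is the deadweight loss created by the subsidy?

Pre-subsidy: 893 - 4.5P = -304 + 4.8P gives P* = 3990/31, Q* = 9728/31.
With the subsidy, sellers receive Ps = Pb + 55 for each unit, where Pb is the price buyers pay.
Supply in terms of Pb becomes Qs = -304 + 4.8(Pb + 55) = -40 + 4.8Pb. Setting this equal to demand: 893 - 4.5Pb = -40 + 4.8Pb, so Pb = 3110/31.
Sellers receive Ps = 3110/31 + 55 = 4815/31; Q' = 893 − 4.5·(3110/31) = 13688/31.
The subsidy expands output by 13688/31 − 9728/31 = 3960/31 past the efficient level; on those units the gap between marginal cost and willingness to pay runs from 0 up to 55.
DWL = ½ × 55 × 3960/31 = 108900/31.

Deadweight loss = 108900/31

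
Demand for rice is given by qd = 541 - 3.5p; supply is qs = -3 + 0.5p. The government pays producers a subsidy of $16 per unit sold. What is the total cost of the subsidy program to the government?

Pre-subsidy: 541 - 3.5p = -3 + 0.5p gives p* = 136, q* = 65.
With the subsidy, sellers receive ps = pb + 16 for each unit, where pb is the price buyers pay.
Supply in terms of pb becomes qs = -3 + 0.5(pb + 16) = 5 + 0.5pb. Setting this equal to demand: 541 - 3.5pb = 5 + 0.5pb, so pb = 134.
Sellers receive ps = 134 + 16 = 150; q' = 541 − 3.5·134 = 72.
Government outlay = subsidy × quantity = 16 × 72 = 1152.

Government cost = $1152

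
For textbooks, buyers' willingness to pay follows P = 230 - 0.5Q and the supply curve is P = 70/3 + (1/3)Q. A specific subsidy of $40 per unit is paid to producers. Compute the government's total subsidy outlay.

Pre-subsidy: 230 - 0.5Q = 70/3 + (1/3)Q gives Q* = 248 and P* = 106.
With the subsidy, sellers receive Ps = Pb + 40 for each unit, where Pb is the price buyers pay.
On the curves, Pb = 230 - 0.5Q and Ps = 70/3 + (1/3)Q; the wedge Ps − Pb = 40 gives 70/3 + (1/3)Q − (230 - 0.5Q) = 40, so Q' = 296.
Then Pb = 230 − 0.5·296 = 82 and Ps = 70/3 + (1/3)·296 = 122.
Government outlay = subsidy × quantity = 40 × 296 = 11840.

Government cost = $11840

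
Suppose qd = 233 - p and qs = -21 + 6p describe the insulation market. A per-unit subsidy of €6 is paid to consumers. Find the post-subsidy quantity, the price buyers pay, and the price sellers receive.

q' = 1413/7; buyers pay 218/7; sellers receive 260/7

Pre-subsidy: 233 - p = -21 + 6p gives p* = 254/7, q* = 1377/7.
With the rebate, buyers effectively pay pb = ps − 6, where ps is the price sellers receive.
Demand in terms of ps becomes qd = 233 − 1(ps − 6) = 239 - ps. Setting this equal to supply: 239 - ps = -21 + 6ps, so ps = 260/7.
Buyers pay pb = 260/7 − 6 = 218/7; q' = -21 + 6·(260/7) = 1413/7.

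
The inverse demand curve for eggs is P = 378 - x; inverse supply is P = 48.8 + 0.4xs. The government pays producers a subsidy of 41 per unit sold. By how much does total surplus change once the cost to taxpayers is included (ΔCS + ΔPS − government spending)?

Net change in total surplus = -8405/14

Pre-subsidy: 378 - x = 48.8 + 0.4x gives x* = 1646/7 and P* = 1000/7.
With the subsidy, sellers receive Ps = Pb + 41 for each unit, where Pb is the price buyers pay.
On the curves, Pb = 378 - x and Ps = 48.8 + 0.4x; the wedge Ps − Pb = 41 gives 48.8 + 0.4x − (378 - x) = 41, so x' = 1851/7.
Then Pb = 378 − 1·(1851/7) = 795/7 and Ps = 48.8 + 0.4·(1851/7) = 1082/7.
ΔCS = ½(1646/7 + 1851/7)(1000/7 − 795/7) = 716885/98; ΔPS = ½(1646/7 + 1851/7)(1082/7 − 1000/7) = 143377/49.
Government spending = 41 × 1851/7 = 75891/7.
Net change = 716885/98 + 143377/49 − 75891/7 = -8405/14. The loss equals the DWL triangle ½·41·205/7.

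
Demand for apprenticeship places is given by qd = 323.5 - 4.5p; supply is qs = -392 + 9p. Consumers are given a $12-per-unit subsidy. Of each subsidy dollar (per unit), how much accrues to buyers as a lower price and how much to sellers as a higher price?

Buyers gain $8 per unit; sellers gain $4 per unit

Pre-subsidy: 323.5 - 4.5p = -392 + 9p gives p* = 53, q* = 85.
With the rebate, buyers effectively pay pb = ps − 12, where ps is the price sellers receive.
Demand in terms of ps becomes qd = 323.5 − 4.5(ps − 12) = 377.5 - 4.5ps. Setting this equal to supply: 377.5 - 4.5ps = -392 + 9ps, so ps = 57.
Buyers pay pb = 57 − 12 = 45; q' = -392 + 9·57 = 121.
Buyers' price falls by p* − pb = 53 − 45 = 8; sellers' price rises by ps − p* = 57 − 53 = 4.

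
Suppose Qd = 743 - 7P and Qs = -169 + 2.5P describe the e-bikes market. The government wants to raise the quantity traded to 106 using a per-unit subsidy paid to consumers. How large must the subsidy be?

At Q = 106, invert demand for the buyer price: Pb = (743 − 106)/7 = 91; invert supply for the seller price: Ps = (106 − (-169))/2.5 = 110.
The subsidy must fill the gap: s = Ps − Pb = 110 − 91 = 19.

Required subsidy s = 19 per unit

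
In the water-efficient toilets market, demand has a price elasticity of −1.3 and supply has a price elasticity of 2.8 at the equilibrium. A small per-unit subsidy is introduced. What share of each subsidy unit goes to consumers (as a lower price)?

For a small subsidy around the equilibrium, the benefit split depends on the relative slopes, which at a point are proportional to the elasticities.
Buyer share = εs/(εs + |εd|) = 2.8/(2.8 + 1.3) = 28/41; seller share = |εd|/(εs + |εd|) = 13/41.

Consumer share = 28/41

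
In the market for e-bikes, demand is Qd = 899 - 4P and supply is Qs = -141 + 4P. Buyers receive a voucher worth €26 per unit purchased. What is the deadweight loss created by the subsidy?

Deadweight loss = €676

Pre-subsidy: 899 - 4P = -141 + 4P gives P* = 130, Q* = 379.
With the rebate, buyers effectively pay Pb = Ps − 26, where Ps is the price sellers receive.
Demand in terms of Ps becomes Qd = 899 − 4(Ps − 26) = 1003 - 4Ps. Setting this equal to supply: 1003 - 4Ps = -141 + 4Ps, so Ps = 143.
Buyers pay Pb = 143 − 26 = 117; Q' = -141 + 4·143 = 431.
The subsidy expands output by 431 − 379 = 52 past the efficient level; on those units the gap between marginal cost and willingness to pay runs from 0 up to 26.
DWL = ½ × 26 × 52 = 676.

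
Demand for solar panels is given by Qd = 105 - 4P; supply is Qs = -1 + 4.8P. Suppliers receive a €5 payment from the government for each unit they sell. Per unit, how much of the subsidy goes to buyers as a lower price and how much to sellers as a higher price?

Pre-subsidy: 105 - 4P = -1 + 4.8P gives P* = 265/22, Q* = 625/11.
With the subsidy, sellers receive Ps = Pb + 5 for each unit, where Pb is the price buyers pay.
Supply in terms of Pb becomes Qs = -1 + 4.8(Pb + 5) = 23 + 4.8Pb. Setting this equal to demand: 105 - 4Pb = 23 + 4.8Pb, so Pb = 205/22.
Sellers receive Ps = 205/22 + 5 = 315/22; Q' = 105 − 4·(205/22) = 745/11.
Buyers' price falls by P* − Pb = 265/22 − 205/22 = 30/11; sellers' price rises by Ps − P* = 315/22 − 265/22 = 25/11.

Buyers gain 30/11 per unit; sellers gain 25/11 per unit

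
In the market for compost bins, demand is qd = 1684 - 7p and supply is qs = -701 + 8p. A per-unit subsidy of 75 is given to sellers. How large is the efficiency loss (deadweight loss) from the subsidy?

Pre-subsidy: 1684 - 7p = -701 + 8p gives p* = 159, q* = 571.
With the subsidy, sellers receive ps = pb + 75 for each unit, where pb is the price buyers pay.
Supply in terms of pb becomes qs = -701 + 8(pb + 75) = -101 + 8pb. Setting this equal to demand: 1684 - 7pb = -101 + 8pb, so pb = 119.
Sellers receive ps = 119 + 75 = 194; q' = 1684 − 7·119 = 851.
The subsidy expands output by 851 − 571 = 280 past the efficient level; on those units the gap between marginal cost and willingness to pay runs from 0 up to 75.
DWL = ½ × 75 × 280 = 10500.

Deadweight loss = 10500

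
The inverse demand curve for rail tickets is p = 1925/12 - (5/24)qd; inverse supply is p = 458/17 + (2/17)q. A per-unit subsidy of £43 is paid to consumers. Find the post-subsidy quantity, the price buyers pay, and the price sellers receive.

q' = 10286/19; buyers pay 905/19; sellers receive 1722/19

Pre-subsidy: 1925/12 - (5/24)q = 458/17 + (2/17)q gives q* = 54458/133 and p* = 9990/133.
With the rebate, buyers effectively pay pb = ps − 43, where ps is the price sellers receive.
On the curves, pb = 1925/12 - (5/24)q and ps = 458/17 + (2/17)q; the wedge ps − pb = 43 gives 458/17 + (2/17)q − (1925/12 - (5/24)q) = 43, so q' = 10286/19.
Then pb = 1925/12 − (5/24)·(10286/19) = 905/19 and ps = 458/17 + (2/17)·(10286/19) = 1722/19.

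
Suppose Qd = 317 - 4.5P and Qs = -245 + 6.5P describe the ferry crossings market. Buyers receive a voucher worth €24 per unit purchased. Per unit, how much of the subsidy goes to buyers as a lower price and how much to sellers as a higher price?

Pre-subsidy: 317 - 4.5P = -245 + 6.5P gives P* = 562/11, Q* = 958/11.
With the rebate, buyers effectively pay Pb = Ps − 24, where Ps is the price sellers receive.
Demand in terms of Ps becomes Qd = 317 − 4.5(Ps − 24) = 425 - 4.5Ps. Setting this equal to supply: 425 - 4.5Ps = -245 + 6.5Ps, so Ps = 670/11.
Buyers pay Pb = 670/11 − 24 = 406/11; Q' = -245 + 6.5·(670/11) = 1660/11.
Buyers' price falls by P* − Pb = 562/11 − 406/11 = 156/11; sellers' price rises by Ps − P* = 670/11 − 562/11 = 108/11.

Buyers gain 156/11 per unit; sellers gain 108/11 per unit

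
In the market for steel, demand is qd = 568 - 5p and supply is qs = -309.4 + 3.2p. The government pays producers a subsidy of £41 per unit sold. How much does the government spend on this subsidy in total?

Pre-subsidy: 568 - 5p = -309.4 + 3.2p gives p* = 107, q* = 33.
With the subsidy, sellers receive ps = pb + 41 for each unit, where pb is the price buyers pay.
Supply in terms of pb becomes qs = -309.4 + 3.2(pb + 41) = -178.2 + 3.2pb. Setting this equal to demand: 568 - 5pb = -178.2 + 3.2pb, so pb = 91.
Sellers receive ps = 91 + 41 = 132; q' = 568 − 5·91 = 113.
Government outlay = subsidy × quantity = 41 × 113 = 4633.

Government cost = £4633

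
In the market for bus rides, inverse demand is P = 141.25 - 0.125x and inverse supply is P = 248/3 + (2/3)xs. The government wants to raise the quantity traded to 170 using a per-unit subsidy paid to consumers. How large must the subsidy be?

At x = 170, from the demand curve buyers pay Pb = 141.25 − 0.125·170 = 120; from the supply curve sellers need Ps = 248/3 + (2/3)·170 = 196.
The subsidy must fill the gap: s = Ps − Pb = 196 − 120 = 76.

Required subsidy s = 76 per unit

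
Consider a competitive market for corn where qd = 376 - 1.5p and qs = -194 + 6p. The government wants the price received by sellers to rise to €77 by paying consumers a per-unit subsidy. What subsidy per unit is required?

Required subsidy s = €5 per unit

At a seller price of 77, quantity supplied is -194 + 6·77 = 268.
Buyers absorb 268 only when they pay pb with 376 − 1.5·pb = 268, i.e. pb = 72.
s = ps − pb = 77 − 72 = 5.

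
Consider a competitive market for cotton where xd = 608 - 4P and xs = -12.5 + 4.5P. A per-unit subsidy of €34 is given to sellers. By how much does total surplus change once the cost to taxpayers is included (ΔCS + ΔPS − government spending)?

Pre-subsidy: 608 - 4P = -12.5 + 4.5P gives P* = 73, x* = 316.
With the subsidy, sellers receive Ps = Pb + 34 for each unit, where Pb is the price buyers pay.
Supply in terms of Pb becomes xs = -12.5 + 4.5(Pb + 34) = 140.5 + 4.5Pb. Setting this equal to demand: 608 - 4Pb = 140.5 + 4.5Pb, so Pb = 55.
Sellers receive Ps = 55 + 34 = 89; x' = 608 − 4·55 = 388.
ΔCS = ½(316 + 388)(73 − 55) = 6336; ΔPS = ½(316 + 388)(89 − 73) = 5632.
Government spending = 34 × 388 = 13192.
Net change = 6336 + 5632 − 13192 = -1224. The loss equals the DWL triangle ½·34·72.

Net change in total surplus = -€1224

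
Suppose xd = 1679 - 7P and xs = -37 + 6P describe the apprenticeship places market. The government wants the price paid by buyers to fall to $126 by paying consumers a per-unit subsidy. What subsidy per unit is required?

At a buyer price of 126, quantity demanded is 1679 − 7·126 = 797.
Sellers supply 797 only when they receive Ps with -37 + 6·Ps = 797, i.e. Ps = 139.
s = Ps − Pb = 139 − 126 = 13.

Required subsidy s = $13 per unit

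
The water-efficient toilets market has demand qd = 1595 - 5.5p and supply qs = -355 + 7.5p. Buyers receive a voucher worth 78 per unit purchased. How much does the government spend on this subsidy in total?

Pre-subsidy: 1595 - 5.5p = -355 + 7.5p gives p* = 150, q* = 770.
With the rebate, buyers effectively pay pb = ps − 78, where ps is the price sellers receive.
Demand in terms of ps becomes qd = 1595 − 5.5(ps − 78) = 2024 - 5.5ps. Setting this equal to supply: 2024 - 5.5ps = -355 + 7.5ps, so ps = 183.
Buyers pay pb = 183 − 78 = 105; q' = -355 + 7.5·183 = 1017.5.
Government outlay = subsidy × quantity = 78 × 1017.5 = 79365.

Government cost = 79365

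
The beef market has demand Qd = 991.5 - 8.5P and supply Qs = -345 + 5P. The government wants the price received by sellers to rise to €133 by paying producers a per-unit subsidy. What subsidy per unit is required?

Required subsidy s = €54 per unit

At a seller price of 133, quantity supplied is -345 + 5·133 = 320.
Buyers absorb 320 only when they pay Pb with 991.5 − 8.5·Pb = 320, i.e. Pb = 79.
s = Ps − Pb = 133 − 79 = 54.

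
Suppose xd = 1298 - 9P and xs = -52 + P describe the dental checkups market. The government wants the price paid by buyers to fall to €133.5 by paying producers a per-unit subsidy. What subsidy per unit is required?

At a buyer price of 133.5, quantity demanded is 1298 − 9·133.5 = 96.5.
Sellers supply 96.5 only when they receive Ps with -52 + 1·Ps = 96.5, i.e. Ps = 148.5.
s = Ps − Pb = 148.5 − 133.5 = 15.

Required subsidy s = €15 per unit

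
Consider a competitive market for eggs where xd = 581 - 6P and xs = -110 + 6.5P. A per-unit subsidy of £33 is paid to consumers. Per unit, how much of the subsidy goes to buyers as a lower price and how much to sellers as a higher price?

Pre-subsidy: 581 - 6P = -110 + 6.5P gives P* = 55.28, x* = 249.32.
With the rebate, buyers effectively pay Pb = Ps − 33, where Ps is the price sellers receive.
Demand in terms of Ps becomes xd = 581 − 6(Ps − 33) = 779 - 6Ps. Setting this equal to supply: 779 - 6Ps = -110 + 6.5Ps, so Ps = 71.12.
Buyers pay Pb = 71.12 − 33 = 38.12; x' = -110 + 6.5·71.12 = 352.28.
Buyers' price falls by P* − Pb = 55.28 − 38.12 = 17.16; sellers' price rises by Ps − P* = 71.12 − 55.28 = 15.84.

Buyers gain £17.16 per unit; sellers gain £15.84 per unit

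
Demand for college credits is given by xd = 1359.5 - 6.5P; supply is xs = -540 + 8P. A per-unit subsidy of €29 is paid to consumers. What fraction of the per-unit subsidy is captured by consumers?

Pre-subsidy: 1359.5 - 6.5P = -540 + 8P gives P* = 131, x* = 508.
With the rebate, buyers effectively pay Pb = Ps − 29, where Ps is the price sellers receive.
Demand in terms of Ps becomes xd = 1359.5 − 6.5(Ps − 29) = 1548 - 6.5Ps. Setting this equal to supply: 1548 - 6.5Ps = -540 + 8Ps, so Ps = 144.
Buyers pay Pb = 144 − 29 = 115; x' = -540 + 8·144 = 612.
Buyers' price falls by P* − Pb = 131 − 115 = 16; sellers' price rises by Ps − P* = 144 − 131 = 13.
So consumers capture 16/29 = 16/29 of each unit of subsidy.

Consumer share = 16/29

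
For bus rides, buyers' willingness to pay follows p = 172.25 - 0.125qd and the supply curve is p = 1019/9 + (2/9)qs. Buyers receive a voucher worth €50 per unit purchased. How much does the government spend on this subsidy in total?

Pre-subsidy: 172.25 - 0.125q = 1019/9 + (2/9)q gives q* = 170 and p* = 151.
With the rebate, buyers effectively pay pb = ps − 50, where ps is the price sellers receive.
On the curves, pb = 172.25 - 0.125q and ps = 1019/9 + (2/9)q; the wedge ps − pb = 50 gives 1019/9 + (2/9)q − (172.25 - 0.125q) = 50, so q' = 314.
Then pb = 172.25 − 0.125·314 = 133 and ps = 1019/9 + (2/9)·314 = 183.
Government outlay = subsidy × quantity = 50 × 314 = 15700.

Government cost = €15700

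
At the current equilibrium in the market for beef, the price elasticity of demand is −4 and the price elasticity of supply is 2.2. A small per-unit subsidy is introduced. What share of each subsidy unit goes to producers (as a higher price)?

For a small subsidy around the equilibrium, the benefit split depends on the relative slopes, which at a point are proportional to the elasticities.
Buyer share = εs/(εs + |εd|) = 2.2/(2.2 + 4) = 11/31; seller share = |εd|/(εs + |εd|) = 20/31.
So producers capture 20/31 of the subsidy.

Producer share = 20/31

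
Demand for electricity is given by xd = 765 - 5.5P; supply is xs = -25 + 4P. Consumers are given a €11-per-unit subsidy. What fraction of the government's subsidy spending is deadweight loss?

Pre-subsidy: 765 - 5.5P = -25 + 4P gives P* = 1580/19, x* = 5845/19.
With the rebate, buyers effectively pay Pb = Ps − 11, where Ps is the price sellers receive.
Demand in terms of Ps becomes xd = 765 − 5.5(Ps − 11) = 825.5 - 5.5Ps. Setting this equal to supply: 825.5 - 5.5Ps = -25 + 4Ps, so Ps = 1701/19.
Buyers pay Pb = 1701/19 − 11 = 1492/19; x' = -25 + 4·(1701/19) = 6329/19.
ΔCS = ½(5845/19 + 6329/19)(1580/19 − 1492/19) = 535656/361; ΔPS = ½(5845/19 + 6329/19)(1701/19 − 1580/19) = 736527/361.
Government spending = 11 × 6329/19 = 69619/19.
DWL = ½ × 11 × (6329/19 − 5845/19) = 2662/19; fraction = (2662/19) / (69619/19) = 242/6329.

DWL / government spending = 242/6329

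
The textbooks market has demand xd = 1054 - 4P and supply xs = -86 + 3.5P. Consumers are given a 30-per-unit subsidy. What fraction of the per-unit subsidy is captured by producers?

Producer share = 8/15

Pre-subsidy: 1054 - 4P = -86 + 3.5P gives P* = 152, x* = 446.
With the rebate, buyers effectively pay Pb = Ps − 30, where Ps is the price sellers receive.
Demand in terms of Ps becomes xd = 1054 − 4(Ps − 30) = 1174 - 4Ps. Setting this equal to supply: 1174 - 4Ps = -86 + 3.5Ps, so Ps = 168.
Buyers pay Pb = 168 − 30 = 138; x' = -86 + 3.5·168 = 502.
Buyers' price falls by P* − Pb = 152 − 138 = 14; sellers' price rises by Ps − P* = 168 − 152 = 16.
So producers capture 16/30 = 8/15 of each unit of subsidy.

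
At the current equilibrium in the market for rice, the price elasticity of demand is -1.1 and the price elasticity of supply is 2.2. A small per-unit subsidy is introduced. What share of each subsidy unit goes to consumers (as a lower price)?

Consumer share = 2/3

For a small subsidy around the equilibrium, the benefit split depends on the relative slopes, which at a point are proportional to the elasticities.
Buyer share = εs/(εs + |εd|) = 2.2/(2.2 + 1.1) = 2/3; seller share = |εd|/(εs + |εd|) = 1/3.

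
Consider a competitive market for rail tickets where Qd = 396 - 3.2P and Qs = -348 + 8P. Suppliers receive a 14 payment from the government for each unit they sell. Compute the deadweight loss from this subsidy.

Deadweight loss = 224

Pre-subsidy: 396 - 3.2P = -348 + 8P gives P* = 465/7, Q* = 1284/7.
With the subsidy, sellers receive Ps = Pb + 14 for each unit, where Pb is the price buyers pay.
Supply in terms of Pb becomes Qs = -348 + 8(Pb + 14) = -236 + 8Pb. Setting this equal to demand: 396 - 3.2Pb = -236 + 8Pb, so Pb = 395/7.
Sellers receive Ps = 395/7 + 14 = 493/7; Q' = 396 − 3.2·(395/7) = 1508/7.
The subsidy expands output by 1508/7 − 1284/7 = 32 past the efficient level; on those units the gap between marginal cost and willingness to pay runs from 0 up to 14.
DWL = ½ × 14 × 32 = 224.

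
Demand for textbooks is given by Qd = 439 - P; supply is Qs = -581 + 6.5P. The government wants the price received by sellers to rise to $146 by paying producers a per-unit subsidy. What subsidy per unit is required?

At a seller price of 146, quantity supplied is -581 + 6.5·146 = 368.
Buyers absorb 368 only when they pay Pb with 439 − 1·Pb = 368, i.e. Pb = 71.
s = Ps − Pb = 146 − 71 = 75.

Required subsidy s = $75 per unit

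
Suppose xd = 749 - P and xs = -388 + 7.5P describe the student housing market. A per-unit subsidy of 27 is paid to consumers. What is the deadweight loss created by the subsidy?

Deadweight loss = 10935/34

Pre-subsidy: 749 - P = -388 + 7.5P gives P* = 2274/17, x* = 10459/17.
With the rebate, buyers effectively pay Pb = Ps − 27, where Ps is the price sellers receive.
Demand in terms of Ps becomes xd = 749 − 1(Ps − 27) = 776 - Ps. Setting this equal to supply: 776 - Ps = -388 + 7.5Ps, so Ps = 2328/17.
Buyers pay Pb = 2328/17 − 27 = 1869/17; x' = -388 + 7.5·(2328/17) = 10864/17.
The subsidy expands output by 10864/17 − 10459/17 = 405/17 past the efficient level; on those units the gap between marginal cost and willingness to pay runs from 0 up to 27.
DWL = ½ × 27 × 405/17 = 10935/34.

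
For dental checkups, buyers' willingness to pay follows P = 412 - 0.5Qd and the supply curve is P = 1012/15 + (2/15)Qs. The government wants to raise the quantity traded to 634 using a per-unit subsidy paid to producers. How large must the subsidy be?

Required subsidy s = 57 per unit

At Q = 634, from the demand curve buyers pay Pb = 412 − 0.5·634 = 95; from the supply curve sellers need Ps = 1012/15 + (2/15)·634 = 152.
The subsidy must fill the gap: s = Ps − Pb = 152 − 95 = 57.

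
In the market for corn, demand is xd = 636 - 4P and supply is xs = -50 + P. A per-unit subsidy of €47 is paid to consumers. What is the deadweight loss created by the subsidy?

Pre-subsidy: 636 - 4P = -50 + P gives P* = 137.2, x* = 87.2.
With the rebate, buyers effectively pay Pb = Ps − 47, where Ps is the price sellers receive.
Demand in terms of Ps becomes xd = 636 − 4(Ps − 47) = 824 - 4Ps. Setting this equal to supply: 824 - 4Ps = -50 + Ps, so Ps = 174.8.
Buyers pay Pb = 174.8 − 47 = 127.8; x' = -50 + 1·174.8 = 124.8.
The subsidy expands output by 124.8 − 87.2 = 37.6 past the efficient level; on those units the gap between marginal cost and willingness to pay runs from 0 up to 47.
DWL = ½ × 47 × 37.6 = 883.6.

Deadweight loss = €883.6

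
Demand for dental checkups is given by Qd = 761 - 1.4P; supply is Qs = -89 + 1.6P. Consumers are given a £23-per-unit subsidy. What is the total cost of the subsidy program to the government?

Government cost = 658099/75

Pre-subsidy: 761 - 1.4P = -89 + 1.6P gives P* = 850/3, Q* = 1093/3.
With the rebate, buyers effectively pay Pb = Ps − 23, where Ps is the price sellers receive.
Demand in terms of Ps becomes Qd = 761 − 1.4(Ps − 23) = 793.2 - 1.4Ps. Setting this equal to supply: 793.2 - 1.4Ps = -89 + 1.6Ps, so Ps = 4411/15.
Buyers pay Pb = 4411/15 − 23 = 4066/15; Q' = -89 + 1.6·(4411/15) = 28613/75.
Government outlay = subsidy × quantity = 23 × 28613/75 = 658099/75.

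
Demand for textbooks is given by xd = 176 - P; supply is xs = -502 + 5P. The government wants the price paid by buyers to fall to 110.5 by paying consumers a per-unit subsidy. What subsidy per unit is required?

At a buyer price of 110.5, quantity demanded is 176 − 1·110.5 = 65.5.
Sellers supply 65.5 only when they receive Ps with -502 + 5·Ps = 65.5, i.e. Ps = 113.5.
s = Ps − Pb = 113.5 − 110.5 = 3.

Required subsidy s = 3 per unit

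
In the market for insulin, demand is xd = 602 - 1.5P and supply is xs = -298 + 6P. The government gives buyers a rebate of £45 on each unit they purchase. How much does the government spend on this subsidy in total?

Pre-subsidy: 602 - 1.5P = -298 + 6P gives P* = 120, x* = 422.
With the rebate, buyers effectively pay Pb = Ps − 45, where Ps is the price sellers receive.
Demand in terms of Ps becomes xd = 602 − 1.5(Ps − 45) = 669.5 - 1.5Ps. Setting this equal to supply: 669.5 - 1.5Ps = -298 + 6Ps, so Ps = 129.
Buyers pay Pb = 129 − 45 = 84; x' = -298 + 6·129 = 476.
Government outlay = subsidy × quantity = 45 × 476 = 21420.

Government cost = £21420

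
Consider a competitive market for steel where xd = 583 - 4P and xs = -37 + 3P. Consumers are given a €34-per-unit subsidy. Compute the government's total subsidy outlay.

Government cost = €9758

Pre-subsidy: 583 - 4P = -37 + 3P gives P* = 620/7, x* = 1601/7.
With the rebate, buyers effectively pay Pb = Ps − 34, where Ps is the price sellers receive.
Demand in terms of Ps becomes xd = 583 − 4(Ps − 34) = 719 - 4Ps. Setting this equal to supply: 719 - 4Ps = -37 + 3Ps, so Ps = 108.
Buyers pay Pb = 108 − 34 = 74; x' = -37 + 3·108 = 287.
Government outlay = subsidy × quantity = 34 × 287 = 9758.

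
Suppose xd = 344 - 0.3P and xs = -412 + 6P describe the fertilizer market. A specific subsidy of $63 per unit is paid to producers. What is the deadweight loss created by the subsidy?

Deadweight loss = $567

Pre-subsidy: 344 - 0.3P = -412 + 6P gives P* = 120, x* = 308.
With the subsidy, sellers receive Ps = Pb + 63 for each unit, where Pb is the price buyers pay.
Supply in terms of Pb becomes xs = -412 + 6(Pb + 63) = -34 + 6Pb. Setting this equal to demand: 344 - 0.3Pb = -34 + 6Pb, so Pb = 60.
Sellers receive Ps = 60 + 63 = 123; x' = 344 − 0.3·60 = 326.
The subsidy expands output by 326 − 308 = 18 past the efficient level; on those units the gap between marginal cost and willingness to pay runs from 0 up to 63.
DWL = ½ × 63 × 18 = 567.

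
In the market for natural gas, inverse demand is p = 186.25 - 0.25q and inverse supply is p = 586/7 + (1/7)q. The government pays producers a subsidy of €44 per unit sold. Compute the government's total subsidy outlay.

Government cost = €16412

Pre-subsidy: 186.25 - 0.25q = 586/7 + (1/7)q gives q* = 261 and p* = 121.
With the subsidy, sellers receive ps = pb + 44 for each unit, where pb is the price buyers pay.
On the curves, pb = 186.25 - 0.25q and ps = 586/7 + (1/7)q; the wedge ps − pb = 44 gives 586/7 + (1/7)q − (186.25 - 0.25q) = 44, so q' = 373.
Then pb = 186.25 − 0.25·373 = 93 and ps = 586/7 + (1/7)·373 = 137.
Government outlay = subsidy × quantity = 44 × 373 = 16412.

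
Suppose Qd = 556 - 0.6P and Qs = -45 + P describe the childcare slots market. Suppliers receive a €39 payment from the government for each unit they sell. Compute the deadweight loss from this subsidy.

Deadweight loss = €285.1875

Pre-subsidy: 556 - 0.6P = -45 + P gives P* = 375.625, Q* = 330.625.
With the subsidy, sellers receive Ps = Pb + 39 for each unit, where Pb is the price buyers pay.
Supply in terms of Pb becomes Qs = -45 + 1(Pb + 39) = -6 + Pb. Setting this equal to demand: 556 - 0.6Pb = -6 + Pb, so Pb = 351.25.
Sellers receive Ps = 351.25 + 39 = 390.25; Q' = 556 − 0.6·351.25 = 345.25.
The subsidy expands output by 345.25 − 330.625 = 14.625 past the efficient level; on those units the gap between marginal cost and willingness to pay runs from 0 up to 39.
DWL = ½ × 39 × 14.625 = 285.1875.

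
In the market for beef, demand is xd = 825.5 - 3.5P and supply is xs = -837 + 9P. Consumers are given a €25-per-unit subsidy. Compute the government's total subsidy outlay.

Pre-subsidy: 825.5 - 3.5P = -837 + 9P gives P* = 133, x* = 360.
With the rebate, buyers effectively pay Pb = Ps − 25, where Ps is the price sellers receive.
Demand in terms of Ps becomes xd = 825.5 − 3.5(Ps − 25) = 913 - 3.5Ps. Setting this equal to supply: 913 - 3.5Ps = -837 + 9Ps, so Ps = 140.
Buyers pay Pb = 140 − 25 = 115; x' = -837 + 9·140 = 423.
Government outlay = subsidy × quantity = 25 × 423 = 10575.

Government cost = €10575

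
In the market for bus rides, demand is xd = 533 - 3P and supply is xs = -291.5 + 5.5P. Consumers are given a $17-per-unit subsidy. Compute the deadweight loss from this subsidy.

Deadweight loss = $280.5

Pre-subsidy: 533 - 3P = -291.5 + 5.5P gives P* = 97, x* = 242.
With the rebate, buyers effectively pay Pb = Ps − 17, where Ps is the price sellers receive.
Demand in terms of Ps becomes xd = 533 − 3(Ps − 17) = 584 - 3Ps. Setting this equal to supply: 584 - 3Ps = -291.5 + 5.5Ps, so Ps = 103.
Buyers pay Pb = 103 − 17 = 86; x' = -291.5 + 5.5·103 = 275.
The subsidy expands output by 275 − 242 = 33 past the efficient level; on those units the gap between marginal cost and willingness to pay runs from 0 up to 17.
DWL = ½ × 17 × 33 = 280.5.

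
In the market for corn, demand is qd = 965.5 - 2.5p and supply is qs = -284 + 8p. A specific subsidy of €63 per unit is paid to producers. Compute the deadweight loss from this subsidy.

Deadweight loss = €3780

Pre-subsidy: 965.5 - 2.5p = -284 + 8p gives p* = 119, q* = 668.
With the subsidy, sellers receive ps = pb + 63 for each unit, where pb is the price buyers pay.
Supply in terms of pb becomes qs = -284 + 8(pb + 63) = 220 + 8pb. Setting this equal to demand: 965.5 - 2.5pb = 220 + 8pb, so pb = 71.
Sellers receive ps = 71 + 63 = 134; q' = 965.5 − 2.5·71 = 788.
The subsidy expands output by 788 − 668 = 120 past the efficient level; on those units the gap between marginal cost and willingness to pay runs from 0 up to 63.
DWL = ½ × 63 × 120 = 3780.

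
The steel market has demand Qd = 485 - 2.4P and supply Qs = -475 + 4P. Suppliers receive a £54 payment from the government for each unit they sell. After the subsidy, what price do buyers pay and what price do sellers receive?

Pre-subsidy: 485 - 2.4P = -475 + 4P gives P* = 150, Q* = 125.
With the subsidy, sellers receive Ps = Pb + 54 for each unit, where Pb is the price buyers pay.
Supply in terms of Pb becomes Qs = -475 + 4(Pb + 54) = -259 + 4Pb. Setting this equal to demand: 485 - 2.4Pb = -259 + 4Pb, so Pb = 116.25.
Sellers receive Ps = 116.25 + 54 = 170.25; Q' = 485 − 2.4·116.25 = 206.

Buyers pay £116.25; sellers receive £170.25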